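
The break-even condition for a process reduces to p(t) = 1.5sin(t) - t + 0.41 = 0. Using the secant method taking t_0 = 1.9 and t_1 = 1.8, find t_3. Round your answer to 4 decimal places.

p(1.9) = -0.070550, p(1.8) = 0.070771
t_2 = 1.800000 − 0.070771·(1.800000 − 1.900000) / (0.070771 − (-0.070550)) = 1.800000 − (-0.007077)/(0.141321) = 1.850078
p(1.850078) = 0.001802
t_3 = 1.850078 − 0.001802·(1.850078 − 1.800000) / (0.001802 − 0.070771) = 1.850078 − (0.000090)/(-0.068969) = 1.851387

1.8514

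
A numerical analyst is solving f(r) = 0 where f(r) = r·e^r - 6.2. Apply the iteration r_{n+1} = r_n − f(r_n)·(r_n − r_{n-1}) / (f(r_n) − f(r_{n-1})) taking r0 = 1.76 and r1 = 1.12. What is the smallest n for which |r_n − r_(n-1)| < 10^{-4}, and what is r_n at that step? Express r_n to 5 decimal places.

f(1.76) = 4.0298898, f(1.12) = -2.7673633
r2 = 1.1200000 − (-2.7673633)·(-0.6400000)/(-6.7972531) = 1.3805630;  |Δ| = 0.2605630
f(1.3805630) = -0.7093077
r3 = 1.3805630 − (-0.7093077)·(0.2605630)/(2.0580556) = 1.4703659;  |Δ| = 0.0898029
f(1.4703659) = 0.1973070
r4 = 1.4703659 − 0.1973070·(0.0898029)/(0.9066147) = 1.4508220;  |Δ| = 0.0195438
f(1.4508220) = -0.0098933
r5 = 1.4508220 − (-0.0098933)·(-0.0195438)/(-0.2072003) = 1.4517552;  |Δ| = 0.0009332
f(1.4517552) = -0.0001290
r6 = 1.4517552 − (-0.0001290)·(0.0009332)/(0.0097643) = 1.4517675;  |Δ| = 0.0000123
|r6 − r5| = 0.0000123 < 10^{-4}

n = 6, r_n = 1.45177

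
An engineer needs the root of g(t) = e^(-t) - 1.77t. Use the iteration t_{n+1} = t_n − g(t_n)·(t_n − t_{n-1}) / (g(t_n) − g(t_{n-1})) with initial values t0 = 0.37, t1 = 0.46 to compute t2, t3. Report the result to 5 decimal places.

0.38474, 0.38459

g(0.37) = 0.0358343, g(0.46) = -0.1829164
t2 = 0.4600000 − (-0.1829164)·(0.4600000 − 0.3700000) / (-0.1829164 − 0.0358343) = 0.4600000 − (-0.0164625)/(-0.2187507) = 0.3847432
g(0.3847432) = -0.0003701
t3 = 0.3847432 − (-0.0003701)·(0.3847432 − 0.4600000) / (-0.0003701 − (-0.1829164)) = 0.3847432 − (0.0000279)/(0.1825462) = 0.3845906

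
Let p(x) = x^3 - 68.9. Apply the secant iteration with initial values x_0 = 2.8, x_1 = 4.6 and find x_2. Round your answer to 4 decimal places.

3.9210

p(2.8) = -46.948000, p(4.6) = 28.436000
x_2 = 4.600000 − 28.436000·(4.600000 − 2.800000) / (28.436000 − (-46.948000)) = 4.600000 − (51.184800)/(75.384000) = 3.921012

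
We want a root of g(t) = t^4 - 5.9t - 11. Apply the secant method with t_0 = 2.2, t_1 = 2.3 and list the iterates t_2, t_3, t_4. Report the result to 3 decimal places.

2.214, 2.215, 2.215

g(2.2) = -0.55440, g(2.3) = 3.41410
t_2 = 2.30000 − 3.41410·(2.30000 − 2.20000) / (3.41410 − (-0.55440)) = 2.30000 − (0.34141)/(3.96850) = 2.21397
g(2.21397) = -0.03612
t_3 = 2.21397 − (-0.03612)·(2.21397 − 2.30000) / (-0.03612 − 3.41410) = 2.21397 − (0.00311)/(-3.45022) = 2.21487
g(2.21487) = -0.00231
t_4 = 2.21487 − (-0.00231)·(2.21487 − 2.21397) / (-0.00231 − (-0.03612)) = 2.21487 − (0.00000)/(0.03381) = 2.21493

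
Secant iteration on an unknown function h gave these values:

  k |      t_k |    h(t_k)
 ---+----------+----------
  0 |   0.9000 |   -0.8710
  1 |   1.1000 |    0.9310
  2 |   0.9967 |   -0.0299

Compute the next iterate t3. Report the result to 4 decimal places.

t3 = 0.9967 − (-0.0299)·(0.9967 − 1.1000) / (-0.0299 − 0.9310)
   = 0.9967 − (0.003089)/(-0.960900) = 0.999914

0.9999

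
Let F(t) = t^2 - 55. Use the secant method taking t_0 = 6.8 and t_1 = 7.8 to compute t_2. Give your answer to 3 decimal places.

7.400

F(6.8) = -8.76000, F(7.8) = 5.84000
t_2 = 7.80000 − 5.84000·(7.80000 − 6.80000) / (5.84000 − (-8.76000)) = 7.80000 − (5.84000)/(14.60000) = 7.40000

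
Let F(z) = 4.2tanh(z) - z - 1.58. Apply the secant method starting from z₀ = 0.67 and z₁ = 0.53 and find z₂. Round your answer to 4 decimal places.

F(0.67) = 0.206916, F(0.53) = -0.071399
z₂ = 0.530000 − (-0.071399)·(0.530000 − 0.670000) / (-0.071399 − 0.206916) = 0.530000 − (0.009996)/(-0.278315) = 0.565916

0.5659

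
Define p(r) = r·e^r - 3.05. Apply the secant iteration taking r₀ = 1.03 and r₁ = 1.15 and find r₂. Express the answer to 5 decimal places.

1.05650

p(1.03) = -0.1649022, p(1.15) = 0.5819218
r₂ = 1.1500000 − 0.5819218·(1.1500000 − 1.0300000) / (0.5819218 − (-0.1649022)) = 1.1500000 − (0.0698306)/(0.7468240) = 1.0564966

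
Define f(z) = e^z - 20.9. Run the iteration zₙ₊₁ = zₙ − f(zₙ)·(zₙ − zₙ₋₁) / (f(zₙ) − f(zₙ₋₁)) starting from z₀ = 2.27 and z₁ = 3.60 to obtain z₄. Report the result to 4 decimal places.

f(2.27) = -11.220599, f(3.60) = 15.698234
z₂ = 3.600000 − 15.698234·(3.600000 − 2.270000) / (15.698234 − (-11.220599)) = 3.600000 − (20.878652)/(26.918834) = 2.824385
f(2.824385) = -4.049422
z₃ = 2.824385 − (-4.049422)·(2.824385 − 3.600000) / (-4.049422 − 15.698234) = 2.824385 − (3.140792)/(-19.747656) = 2.983431
f(2.983431) = -1.144512
z₄ = 2.983431 − (-1.144512)·(2.983431 − 2.824385) / (-1.144512 − (-4.049422)) = 2.983431 − (-0.182030)/(2.904909) = 3.046094

3.0461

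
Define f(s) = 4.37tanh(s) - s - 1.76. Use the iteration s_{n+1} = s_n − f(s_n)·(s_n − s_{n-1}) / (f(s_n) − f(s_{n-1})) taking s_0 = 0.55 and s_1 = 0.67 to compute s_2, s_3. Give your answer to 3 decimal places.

f(0.55) = -0.12273, f(0.67) = 0.12636
s_2 = 0.67000 − 0.12636·(0.67000 − 0.55000) / (0.12636 − (-0.12273)) = 0.67000 − (0.01516)/(0.24909) = 0.60912
f(0.60912) = 0.00602
s_3 = 0.60912 − 0.00602·(0.60912 − 0.67000) / (0.00602 − 0.12636) = 0.60912 − (-0.00037)/(-0.12035) = 0.60608

0.609, 0.606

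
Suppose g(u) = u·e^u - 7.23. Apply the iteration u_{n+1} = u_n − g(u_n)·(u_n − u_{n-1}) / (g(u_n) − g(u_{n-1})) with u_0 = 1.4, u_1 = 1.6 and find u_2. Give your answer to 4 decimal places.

1.5382

g(1.4) = -1.552720, g(1.6) = 0.694852
u_2 = 1.600000 − 0.694852·(1.600000 − 1.400000) / (0.694852 − (-1.552720)) = 1.600000 − (0.138970)/(2.247572) = 1.538169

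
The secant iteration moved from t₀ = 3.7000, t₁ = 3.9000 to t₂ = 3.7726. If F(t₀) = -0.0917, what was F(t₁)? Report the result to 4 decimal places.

0.1609

The secant line through (3.7000, -0.0917) and (3.9000, F(t₁)) crosses zero at t₂ = 3.7726.
So (3.7000, -0.0917), (3.9000, F(t₁)), (3.7726, 0) are collinear:
F(t₁) = -0.0917 · (3.9000 − 3.7726) / (3.7000 − 3.7726) = -0.0917 · (0.127400)/(-0.072600) = 0.160917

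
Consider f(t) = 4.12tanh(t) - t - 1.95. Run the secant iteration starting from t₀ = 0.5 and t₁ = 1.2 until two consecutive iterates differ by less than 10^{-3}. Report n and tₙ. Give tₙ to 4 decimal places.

n = 7, tₙ = 0.8110

f(0.5) = -0.546077, f(1.2) = 0.284657
t₂ = 1.200000 − 0.284657·(0.700000)/(0.830734) = 0.960140;  |Δ| = 0.239860
f(0.960140) = 0.156538
t₃ = 0.960140 − 0.156538·(-0.239860)/(-0.128119) = 0.667075;  |Δ| = 0.293065
f(0.667075) = -0.214899
t₄ = 0.667075 − (-0.214899)·(-0.293065)/(-0.371437) = 0.836631;  |Δ| = 0.169556
f(0.836631) = 0.031533
t₅ = 0.836631 − 0.031533·(0.169556)/(0.246432) = 0.814935;  |Δ| = 0.021696
f(0.814935) = 0.004956
t₆ = 0.814935 − 0.004956·(-0.021696)/(-0.026578) = 0.810889;  |Δ| = 0.004045
f(0.810889) = -0.000158
t₇ = 0.810889 − (-0.000158)·(-0.004045)/(-0.005113) = 0.811014;  |Δ| = 0.000125
|t₇ − t₆| = 0.000125 < 10^{-3}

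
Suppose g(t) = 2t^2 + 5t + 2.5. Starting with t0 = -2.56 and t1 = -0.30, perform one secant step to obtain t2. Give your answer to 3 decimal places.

1.339

g(-2.56) = 2.80720, g(-0.30) = 1.18000
t2 = -0.30000 − 1.18000·(-0.30000 − (-2.56000)) / (1.18000 − 2.80720) = -0.30000 − (2.66680)/(-1.62720) = 1.33889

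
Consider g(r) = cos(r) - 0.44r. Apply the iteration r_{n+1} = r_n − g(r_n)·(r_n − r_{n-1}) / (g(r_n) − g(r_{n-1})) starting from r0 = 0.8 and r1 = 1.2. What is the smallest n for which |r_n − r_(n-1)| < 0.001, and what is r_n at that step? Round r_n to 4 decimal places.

n = 4, r_n = 1.0771

g(0.8) = 0.344707, g(1.2) = -0.165642
r2 = 1.200000 − (-0.165642)·(0.400000)/(-0.510349) = 1.070173;  |Δ| = 0.129827
g(1.070173) = 0.009096
r3 = 1.070173 − 0.009096·(-0.129827)/(0.174738) = 1.076931;  |Δ| = 0.006758
g(1.076931) = 0.000183
r4 = 1.076931 − 0.000183·(0.006758)/(-0.008913) = 1.077070;  |Δ| = 0.000139
|r4 − r3| = 0.000139 < 0.001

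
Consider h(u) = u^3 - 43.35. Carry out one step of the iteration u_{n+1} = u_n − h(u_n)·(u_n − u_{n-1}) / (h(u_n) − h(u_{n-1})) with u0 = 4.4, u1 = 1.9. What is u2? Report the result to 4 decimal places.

3.0647

h(4.4) = 41.834000, h(1.9) = -36.491000
u2 = 1.900000 − (-36.491000)·(1.900000 − 4.400000) / (-36.491000 − 41.834000) = 1.900000 − (91.227500)/(-78.325000) = 3.064730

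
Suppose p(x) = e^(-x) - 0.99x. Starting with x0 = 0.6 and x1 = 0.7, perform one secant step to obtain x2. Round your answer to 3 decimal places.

0.570

p(0.6) = -0.04519, p(0.7) = -0.19641
x2 = 0.70000 − (-0.19641)·(0.70000 − 0.60000) / (-0.19641 − (-0.04519)) = 0.70000 − (-0.01964)/(-0.15123) = 0.57012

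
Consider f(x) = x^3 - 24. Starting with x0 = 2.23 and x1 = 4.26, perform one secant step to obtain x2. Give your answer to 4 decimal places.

f(2.23) = -12.910433, f(4.26) = 53.308776
x2 = 4.260000 − 53.308776·(4.260000 − 2.230000) / (53.308776 − (-12.910433)) = 4.260000 − (108.216815)/(66.219209) = 2.625779

2.6258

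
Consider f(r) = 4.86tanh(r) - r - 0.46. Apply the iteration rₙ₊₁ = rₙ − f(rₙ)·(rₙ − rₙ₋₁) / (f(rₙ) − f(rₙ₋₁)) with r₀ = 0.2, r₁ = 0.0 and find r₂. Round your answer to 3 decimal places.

0.121

f(0.2) = 0.29924, f(0.0) = -0.46000
r₂ = 0.00000 − (-0.46000)·(0.00000 − 0.20000) / (-0.46000 − 0.29924) = 0.00000 − (0.09200)/(-0.75924) = 0.12117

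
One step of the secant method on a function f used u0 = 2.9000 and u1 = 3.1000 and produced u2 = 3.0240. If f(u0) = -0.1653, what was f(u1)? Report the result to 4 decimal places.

0.1013

The secant line through (2.9000, -0.1653) and (3.1000, f(u1)) crosses zero at u2 = 3.0240.
So (2.9000, -0.1653), (3.1000, f(u1)), (3.0240, 0) are collinear:
f(u1) = -0.1653 · (3.1000 − 3.0240) / (2.9000 − 3.0240) = -0.1653 · (0.076000)/(-0.124000) = 0.101313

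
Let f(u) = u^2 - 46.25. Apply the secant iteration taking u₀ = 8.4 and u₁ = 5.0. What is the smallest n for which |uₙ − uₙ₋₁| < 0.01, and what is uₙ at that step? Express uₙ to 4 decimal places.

n = 5, uₙ = 6.8007

f(8.4) = 24.310000, f(5.0) = -21.250000
u₂ = 5.000000 − (-21.250000)·(-3.400000)/(-45.560000) = 6.585821;  |Δ| = 1.585821
f(6.585821) = -2.876963
u₃ = 6.585821 − (-2.876963)·(1.585821)/(18.373037) = 6.834138;  |Δ| = 0.248318
f(6.834138) = 0.455449
u₄ = 6.834138 − 0.455449·(0.248318)/(3.332412) = 6.800200;  |Δ| = 0.033938
f(6.800200) = -0.007276
u₅ = 6.800200 − (-0.007276)·(-0.033938)/(-0.462724) = 6.800734;  |Δ| = 0.000534
|u₅ − u₄| = 0.000534 < 0.01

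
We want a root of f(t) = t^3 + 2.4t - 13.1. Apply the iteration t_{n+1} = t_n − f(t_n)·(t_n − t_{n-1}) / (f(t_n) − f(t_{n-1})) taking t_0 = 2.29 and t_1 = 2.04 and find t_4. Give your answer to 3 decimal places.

f(2.29) = 4.40499, f(2.04) = 0.28566
t_2 = 2.04000 − 0.28566·(2.04000 − 2.29000) / (0.28566 − 4.40499) = 2.04000 − (-0.07142)/(-4.11932) = 2.02266
f(2.02266) = 0.02944
t_3 = 2.02266 − 0.02944·(2.02266 − 2.04000) / (0.02944 − 0.28566) = 2.02266 − (-0.00051)/(-0.25622) = 2.02067
f(2.02067) = 0.00023
t_4 = 2.02067 − 0.00023·(2.02067 − 2.02266) / (0.00023 − 0.02944) = 2.02067 − (0.00000)/(-0.02921) = 2.02065

2.021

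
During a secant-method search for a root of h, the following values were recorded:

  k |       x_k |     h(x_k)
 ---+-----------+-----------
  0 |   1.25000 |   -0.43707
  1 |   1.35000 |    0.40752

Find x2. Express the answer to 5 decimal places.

1.30175

x2 = 1.35000 − 0.40752·(1.35000 − 1.25000) / (0.40752 − (-0.43707))
   = 1.35000 − (0.0407520)/(0.8445900) = 1.3017494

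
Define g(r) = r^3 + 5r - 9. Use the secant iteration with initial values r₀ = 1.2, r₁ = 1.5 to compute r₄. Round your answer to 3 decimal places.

g(1.2) = -1.27200, g(1.5) = 1.87500
r₂ = 1.50000 − 1.87500·(1.50000 − 1.20000) / (1.87500 − (-1.27200)) = 1.50000 − (0.56250)/(3.14700) = 1.32126
g(1.32126) = -0.08716
r₃ = 1.32126 − (-0.08716)·(1.32126 − 1.50000) / (-0.08716 − 1.87500) = 1.32126 − (0.01558)/(-1.96216) = 1.32920
g(1.32920) = -0.00563
r₄ = 1.32920 − (-0.00563)·(1.32920 − 1.32126) / (-0.00563 − (-0.08716)) = 1.32920 − (-0.00004)/(0.08153) = 1.32975

1.330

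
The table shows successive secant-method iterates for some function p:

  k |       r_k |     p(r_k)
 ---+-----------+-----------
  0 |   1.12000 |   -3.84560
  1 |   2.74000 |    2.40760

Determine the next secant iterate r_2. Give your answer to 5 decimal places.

r_2 = 2.74000 − 2.40760·(2.74000 − 1.12000) / (2.40760 − (-3.84560))
   = 2.74000 − (3.9003120)/(6.2532000) = 2.1162694

2.11627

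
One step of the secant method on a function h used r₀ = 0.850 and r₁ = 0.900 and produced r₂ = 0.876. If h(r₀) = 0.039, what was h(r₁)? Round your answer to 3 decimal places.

-0.036

The secant line through (0.850, 0.039) and (0.900, h(r₁)) crosses zero at r₂ = 0.876.
So (0.850, 0.039), (0.900, h(r₁)), (0.876, 0) are collinear:
h(r₁) = 0.039 · (0.900 − 0.876) / (0.850 − 0.876) = 0.039 · (0.02400)/(-0.02600) = -0.03600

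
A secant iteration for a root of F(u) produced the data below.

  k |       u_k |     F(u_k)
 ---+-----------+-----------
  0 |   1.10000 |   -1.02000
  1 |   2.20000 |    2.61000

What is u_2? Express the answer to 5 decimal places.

u_2 = 2.20000 − 2.61000·(2.20000 − 1.10000) / (2.61000 − (-1.02000))
   = 2.20000 − (2.8710000)/(3.6300000) = 1.4090909

1.40909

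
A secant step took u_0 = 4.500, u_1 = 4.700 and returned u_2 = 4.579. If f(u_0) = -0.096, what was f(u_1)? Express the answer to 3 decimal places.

The secant line through (4.500, -0.096) and (4.700, f(u_1)) crosses zero at u_2 = 4.579.
So (4.500, -0.096), (4.700, f(u_1)), (4.579, 0) are collinear:
f(u_1) = -0.096 · (4.700 − 4.579) / (4.500 − 4.579) = -0.096 · (0.12100)/(-0.07900) = 0.14704

0.147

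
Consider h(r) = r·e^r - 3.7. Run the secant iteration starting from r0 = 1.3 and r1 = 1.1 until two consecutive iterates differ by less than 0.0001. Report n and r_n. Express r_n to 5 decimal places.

h(1.3) = 1.0700857, h(1.1) = -0.3954174
r2 = 1.1000000 − (-0.3954174)·(-0.2000000)/(-1.4655030) = 1.1539634;  |Δ| = 0.0539634
h(1.1539634) = -0.0410882
r3 = 1.1539634 − (-0.0410882)·(0.0539634)/(0.3543292) = 1.1602210;  |Δ| = 0.0062576
h(1.1602210) = 0.0018455
r4 = 1.1602210 − 0.0018455·(0.0062576)/(0.0429337) = 1.1599520;  |Δ| = 0.0002690
h(1.1599520) = -0.0000081
r5 = 1.1599520 − (-0.0000081)·(-0.0002690)/(-0.0018536) = 1.1599532;  |Δ| = 0.0000012
|r5 − r4| = 0.0000012 < 0.0001

n = 5, r_n = 1.15995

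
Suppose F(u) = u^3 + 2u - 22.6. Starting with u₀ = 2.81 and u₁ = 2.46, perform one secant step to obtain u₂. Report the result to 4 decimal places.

F(2.81) = 5.208041, F(2.46) = -2.793064
u₂ = 2.460000 − (-2.793064)·(2.460000 − 2.810000) / (-2.793064 − 5.208041) = 2.460000 − (0.977572)/(-8.001105) = 2.582180

2.5822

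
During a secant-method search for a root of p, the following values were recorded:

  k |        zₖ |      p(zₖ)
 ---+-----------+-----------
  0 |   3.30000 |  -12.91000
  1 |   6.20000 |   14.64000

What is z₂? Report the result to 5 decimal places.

z₂ = 6.20000 − 14.64000·(6.20000 − 3.30000) / (14.64000 − (-12.91000))
   = 6.20000 − (42.4560000)/(27.5500000) = 4.6589474

4.65895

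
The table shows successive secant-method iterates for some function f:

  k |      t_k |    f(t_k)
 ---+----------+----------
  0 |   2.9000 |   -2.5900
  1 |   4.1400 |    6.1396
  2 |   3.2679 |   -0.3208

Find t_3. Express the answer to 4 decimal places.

t_3 = 3.2679 − (-0.3208)·(3.2679 − 4.1400) / (-0.3208 − 6.1396)
   = 3.2679 − (0.279770)/(-6.460400) = 3.311205

3.3112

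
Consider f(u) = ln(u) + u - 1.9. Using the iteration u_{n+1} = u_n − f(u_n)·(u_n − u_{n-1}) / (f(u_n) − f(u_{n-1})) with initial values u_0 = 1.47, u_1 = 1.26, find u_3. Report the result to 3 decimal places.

f(1.47) = -0.04474, f(1.26) = -0.40889
u_2 = 1.26000 − (-0.40889)·(1.26000 − 1.47000) / (-0.40889 − (-0.04474)) = 1.26000 − (0.08587)/(-0.36415) = 1.49580
f(1.49580) = -0.00154
u_3 = 1.49580 − (-0.00154)·(1.49580 − 1.26000) / (-0.00154 − (-0.40889)) = 1.49580 − (-0.00036)/(0.40735) = 1.49669

1.497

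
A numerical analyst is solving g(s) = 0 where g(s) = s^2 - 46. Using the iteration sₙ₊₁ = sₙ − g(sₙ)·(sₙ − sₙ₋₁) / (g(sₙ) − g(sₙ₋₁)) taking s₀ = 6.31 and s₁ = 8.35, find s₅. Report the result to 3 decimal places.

6.782

g(6.31) = -6.18390, g(8.35) = 23.72250
s₂ = 8.35000 − 23.72250·(8.35000 − 6.31000) / (23.72250 − (-6.18390)) = 8.35000 − (48.39390)/(29.90640) = 6.73182
g(6.73182) = -0.68258
s₃ = 6.73182 − (-0.68258)·(6.73182 − 8.35000) / (-0.68258 − 23.72250) = 6.73182 − (1.10454)/(-24.40508) = 6.77708
g(6.77708) = -0.07119
s₄ = 6.77708 − (-0.07119)·(6.77708 − 6.73182) / (-0.07119 − (-0.68258)) = 6.77708 − (-0.00322)/(0.61139) = 6.78235
g(6.78235) = 0.00027
s₅ = 6.78235 − 0.00027·(6.78235 − 6.77708) / (0.00027 − (-0.07119)) = 6.78235 − (0.00000)/(0.07145) = 6.78233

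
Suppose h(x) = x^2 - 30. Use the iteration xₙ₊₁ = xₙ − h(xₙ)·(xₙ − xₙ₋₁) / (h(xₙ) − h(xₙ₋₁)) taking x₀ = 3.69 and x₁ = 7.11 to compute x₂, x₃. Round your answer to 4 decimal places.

h(3.69) = -16.383900, h(7.11) = 20.552100
x₂ = 7.110000 − 20.552100·(7.110000 − 3.690000) / (20.552100 − (-16.383900)) = 7.110000 − (70.288182)/(36.936000) = 5.207028
h(5.207028) = -2.886862
x₃ = 5.207028 − (-2.886862)·(5.207028 − 7.110000) / (-2.886862 − 20.552100) = 5.207028 − (5.493618)/(-23.438962) = 5.441408

5.2070, 5.4414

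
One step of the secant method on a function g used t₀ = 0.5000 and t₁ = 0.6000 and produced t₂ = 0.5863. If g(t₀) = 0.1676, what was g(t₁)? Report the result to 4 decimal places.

-0.0266

The secant line through (0.5000, 0.1676) and (0.6000, g(t₁)) crosses zero at t₂ = 0.5863.
So (0.5000, 0.1676), (0.6000, g(t₁)), (0.5863, 0) are collinear:
g(t₁) = 0.1676 · (0.6000 − 0.5863) / (0.5000 − 0.5863) = 0.1676 · (0.013700)/(-0.086300) = -0.026606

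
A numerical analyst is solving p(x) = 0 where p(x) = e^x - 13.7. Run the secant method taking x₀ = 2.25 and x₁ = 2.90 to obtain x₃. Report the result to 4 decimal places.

p(2.25) = -4.212264, p(2.90) = 4.474145
x₂ = 2.900000 − 4.474145·(2.900000 − 2.250000) / (4.474145 − (-4.212264)) = 2.900000 − (2.908194)/(8.686410) = 2.565202
p(2.565202) = -0.696718
x₃ = 2.565202 − (-0.696718)·(2.565202 − 2.900000) / (-0.696718 − 4.474145) = 2.565202 − (0.233260)/(-5.170864) = 2.610312

2.6103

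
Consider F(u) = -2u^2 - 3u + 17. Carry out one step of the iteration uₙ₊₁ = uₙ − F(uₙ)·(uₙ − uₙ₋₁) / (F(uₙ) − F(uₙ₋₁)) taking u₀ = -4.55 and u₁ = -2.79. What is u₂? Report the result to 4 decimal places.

-3.6292

F(-4.55) = -10.755000, F(-2.79) = 9.801800
u₂ = -2.790000 − 9.801800·(-2.790000 − (-4.550000)) / (9.801800 − (-10.755000)) = -2.790000 − (17.251168)/(20.556800) = -3.629195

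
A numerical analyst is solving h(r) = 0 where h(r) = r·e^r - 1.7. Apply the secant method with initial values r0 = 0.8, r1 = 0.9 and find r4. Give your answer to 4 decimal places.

0.7796

h(0.8) = 0.080433, h(0.9) = 0.513643
r2 = 0.900000 − 0.513643·(0.900000 − 0.800000) / (0.513643 − 0.080433) = 0.900000 − (0.051364)/(0.433210) = 0.781433
h(0.781433) = 0.007120
r3 = 0.781433 − 0.007120·(0.781433 − 0.900000) / (0.007120 − 0.513643) = 0.781433 − (-0.000844)/(-0.506523) = 0.779767
h(0.779767) = 0.000642
r4 = 0.779767 − 0.000642·(0.779767 − 0.781433) / (0.000642 − 0.007120) = 0.779767 − (-0.000001)/(-0.006478) = 0.779601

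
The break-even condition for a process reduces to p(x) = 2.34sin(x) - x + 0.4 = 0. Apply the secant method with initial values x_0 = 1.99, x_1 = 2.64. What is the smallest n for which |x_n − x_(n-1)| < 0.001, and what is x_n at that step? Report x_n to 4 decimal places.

n = 5, x_n = 2.2381

p(1.99) = 0.547387, p(2.64) = -1.114875
x_2 = 2.640000 − (-1.114875)·(0.650000)/(-1.662262) = 2.204047;  |Δ| = 0.435953
p(2.204047) = 0.082247
x_3 = 2.204047 − 0.082247·(-0.435953)/(1.197122) = 2.233998;  |Δ| = 0.029952
p(2.233998) = 0.009980
x_4 = 2.233998 − 0.009980·(0.029952)/(-0.072267) = 2.238135;  |Δ| = 0.004136
p(2.238135) = -0.000131
x_5 = 2.238135 − (-0.000131)·(0.004136)/(-0.010111) = 2.238081;  |Δ| = 0.000054
|x_5 − x_4| = 0.000054 < 0.001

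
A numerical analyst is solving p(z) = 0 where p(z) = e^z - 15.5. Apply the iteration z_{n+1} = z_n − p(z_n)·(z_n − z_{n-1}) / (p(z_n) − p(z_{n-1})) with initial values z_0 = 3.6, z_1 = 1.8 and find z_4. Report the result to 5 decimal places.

p(3.6) = 21.0982344, p(1.8) = -9.4503525
z_2 = 1.8000000 − (-9.4503525)·(1.8000000 − 3.6000000) / (-9.4503525 − 21.0982344) = 1.8000000 − (17.0106346)/(-30.5485870) = 2.3568387
p(2.3568387) = -4.9424772
z_3 = 2.3568387 − (-4.9424772)·(2.3568387 − 1.8000000) / (-4.9424772 − (-9.4503525)) = 2.3568387 − (-2.7521624)/(4.5078754) = 2.9673619
p(2.9673619) = 3.9405648
z_4 = 2.9673619 − 3.9405648·(2.9673619 − 2.3568387) / (3.9405648 − (-4.9424772)) = 2.9673619 − (2.4058062)/(8.8830420) = 2.6965305

2.69653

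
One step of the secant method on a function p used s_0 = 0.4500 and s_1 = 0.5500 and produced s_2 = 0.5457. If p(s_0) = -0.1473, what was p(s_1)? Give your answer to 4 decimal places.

The secant line through (0.4500, -0.1473) and (0.5500, p(s_1)) crosses zero at s_2 = 0.5457.
So (0.4500, -0.1473), (0.5500, p(s_1)), (0.5457, 0) are collinear:
p(s_1) = -0.1473 · (0.5500 − 0.5457) / (0.4500 − 0.5457) = -0.1473 · (0.004300)/(-0.095700) = 0.006618

0.0066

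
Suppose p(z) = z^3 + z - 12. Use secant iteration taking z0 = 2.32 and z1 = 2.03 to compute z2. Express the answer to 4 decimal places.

p(2.32) = 2.807168, p(2.03) = -1.604573
z2 = 2.030000 − (-1.604573)·(2.030000 − 2.320000) / (-1.604573 − 2.807168) = 2.030000 − (0.465326)/(-4.411741) = 2.135474

2.1355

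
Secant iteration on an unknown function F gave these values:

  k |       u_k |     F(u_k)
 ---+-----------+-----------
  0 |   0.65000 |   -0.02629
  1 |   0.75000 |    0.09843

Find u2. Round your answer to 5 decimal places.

0.67108

u2 = 0.75000 − 0.09843·(0.75000 − 0.65000) / (0.09843 − (-0.02629))
   = 0.75000 − (0.0098430)/(0.1247200) = 0.6710792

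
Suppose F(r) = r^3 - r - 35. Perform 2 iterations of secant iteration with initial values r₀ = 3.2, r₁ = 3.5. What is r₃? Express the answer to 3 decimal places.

F(3.2) = -5.43200, F(3.5) = 4.37500
r₂ = 3.50000 − 4.37500·(3.50000 − 3.20000) / (4.37500 − (-5.43200)) = 3.50000 − (1.31250)/(9.80700) = 3.36617
F(3.36617) = -0.22386
r₃ = 3.36617 − (-0.22386)·(3.36617 − 3.50000) / (-0.22386 − 4.37500) = 3.36617 − (0.02996)/(-4.59886) = 3.37268

3.373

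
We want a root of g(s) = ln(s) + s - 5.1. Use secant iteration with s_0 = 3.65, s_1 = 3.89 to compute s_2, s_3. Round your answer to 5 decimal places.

g(3.65) = -0.1552728, g(3.89) = 0.1484092
s_2 = 3.8900000 − 0.1484092·(3.8900000 − 3.6500000) / (0.1484092 − (-0.1552728)) = 3.8900000 − (0.0356182)/(0.3036820) = 3.7727122
g(3.7727122) = 0.0005063
s_3 = 3.7727122 − 0.0005063·(3.7727122 − 3.8900000) / (0.0005063 − 0.1484092) = 3.7727122 − (-0.0000594)/(-0.1479028) = 3.7723107

3.77271, 3.77231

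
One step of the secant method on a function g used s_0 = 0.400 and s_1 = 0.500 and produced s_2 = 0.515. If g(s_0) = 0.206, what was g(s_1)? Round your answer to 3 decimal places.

The secant line through (0.400, 0.206) and (0.500, g(s_1)) crosses zero at s_2 = 0.515.
So (0.400, 0.206), (0.500, g(s_1)), (0.515, 0) are collinear:
g(s_1) = 0.206 · (0.500 − 0.515) / (0.400 − 0.515) = 0.206 · (-0.01500)/(-0.11500) = 0.02687

0.027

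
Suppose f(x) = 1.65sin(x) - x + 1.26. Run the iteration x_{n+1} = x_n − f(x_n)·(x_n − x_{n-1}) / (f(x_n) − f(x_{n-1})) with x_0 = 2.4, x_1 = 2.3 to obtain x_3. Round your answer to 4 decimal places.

f(2.4) = -0.025486, f(2.3) = 0.190414
x_2 = 2.300000 − 0.190414·(2.300000 − 2.400000) / (0.190414 − (-0.025486)) = 2.300000 − (-0.019041)/(0.215899) = 2.388196
f(2.388196) = 0.000603
x_3 = 2.388196 − 0.000603·(2.388196 − 2.300000) / (0.000603 − 0.190414) = 2.388196 − (0.000053)/(-0.189810) = 2.388476

2.3885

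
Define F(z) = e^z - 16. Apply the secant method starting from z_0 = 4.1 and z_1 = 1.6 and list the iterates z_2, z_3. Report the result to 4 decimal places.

2.0986, 3.3203

F(4.1) = 44.340288, F(1.6) = -11.046968
z_2 = 1.600000 − (-11.046968)·(1.600000 − 4.100000) / (-11.046968 − 44.340288) = 1.600000 − (27.617419)/(-55.387255) = 2.098624
F(2.098624) = -7.845058
z_3 = 2.098624 − (-7.845058)·(2.098624 − 1.600000) / (-7.845058 − (-11.046968)) = 2.098624 − (-3.911735)/(3.201909) = 3.320312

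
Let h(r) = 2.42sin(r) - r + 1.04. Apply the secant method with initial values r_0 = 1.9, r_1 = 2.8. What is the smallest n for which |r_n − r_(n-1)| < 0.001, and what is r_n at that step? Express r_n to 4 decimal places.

n = 5, r_n = 2.4960

h(1.9) = 1.430046, h(2.8) = -0.949329
r_2 = 2.800000 − (-0.949329)·(0.900000)/(-2.379375) = 2.440916;  |Δ| = 0.359084
h(2.440916) = 0.159343
r_3 = 2.440916 − 0.159343·(-0.359084)/(1.108672) = 2.492525;  |Δ| = 0.051609
h(2.492525) = 0.010229
r_4 = 2.492525 − 0.010229·(0.051609)/(-0.149114) = 2.496065;  |Δ| = 0.003540
h(2.496065) = -0.000146
r_5 = 2.496065 − (-0.000146)·(0.003540)/(-0.010375) = 2.496016;  |Δ| = 0.000050
|r_5 − r_4| = 0.000050 < 0.001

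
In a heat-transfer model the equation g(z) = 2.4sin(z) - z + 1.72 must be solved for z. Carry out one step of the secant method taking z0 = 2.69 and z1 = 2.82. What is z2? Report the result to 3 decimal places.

2.714

g(2.69) = 0.07736, g(2.82) = -0.34141
z2 = 2.82000 − (-0.34141)·(2.82000 − 2.69000) / (-0.34141 − 0.07736) = 2.82000 − (-0.04438)/(-0.41877) = 2.71401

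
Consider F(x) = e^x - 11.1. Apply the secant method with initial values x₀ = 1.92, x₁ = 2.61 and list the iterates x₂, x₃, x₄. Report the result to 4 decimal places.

2.3556, 2.4019, 2.4071

F(1.92) = -4.279042, F(2.61) = 2.499051
x₂ = 2.610000 − 2.499051·(2.610000 − 1.920000) / (2.499051 − (-4.279042)) = 2.610000 − (1.724345)/(6.778092) = 2.355600
F(2.355600) = -0.555544
x₃ = 2.355600 − (-0.555544)·(2.355600 − 2.610000) / (-0.555544 − 2.499051) = 2.355600 − (0.141330)/(-3.054595) = 2.401868
F(2.401868) = -0.056210
x₄ = 2.401868 − (-0.056210)·(2.401868 − 2.355600) / (-0.056210 − (-0.555544)) = 2.401868 − (-0.002601)/(0.499334) = 2.407077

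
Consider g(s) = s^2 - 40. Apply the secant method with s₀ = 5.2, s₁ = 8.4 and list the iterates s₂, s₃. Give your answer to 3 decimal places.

g(5.2) = -12.96000, g(8.4) = 30.56000
s₂ = 8.40000 − 30.56000·(8.40000 − 5.20000) / (30.56000 − (-12.96000)) = 8.40000 − (97.79200)/(43.52000) = 6.15294
g(6.15294) = -2.14131
s₃ = 6.15294 − (-2.14131)·(6.15294 − 8.40000) / (-2.14131 − 30.56000) = 6.15294 − (4.81166)/(-32.70131) = 6.30008

6.153, 6.300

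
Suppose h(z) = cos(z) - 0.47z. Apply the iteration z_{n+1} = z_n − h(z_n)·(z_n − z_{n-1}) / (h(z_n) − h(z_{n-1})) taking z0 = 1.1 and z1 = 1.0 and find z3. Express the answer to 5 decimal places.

1.05305

h(1.1) = -0.0634039, h(1.0) = 0.0703023
z2 = 1.0000000 − 0.0703023·(1.0000000 − 1.1000000) / (0.0703023 − (-0.0634039)) = 1.0000000 − (-0.0070302)/(0.1337062) = 1.0525797
h(1.0525797) = 0.0006192
z3 = 1.0525797 − 0.0006192·(1.0525797 − 1.0000000) / (0.0006192 − 0.0703023) = 1.0525797 − (0.0000326)/(-0.0696831) = 1.0530470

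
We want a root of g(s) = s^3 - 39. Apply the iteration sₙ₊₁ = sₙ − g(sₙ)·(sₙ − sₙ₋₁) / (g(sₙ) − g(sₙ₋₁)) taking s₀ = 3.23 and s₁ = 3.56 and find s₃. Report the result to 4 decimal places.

3.3908

g(3.23) = -5.301733, g(3.56) = 6.118016
s₂ = 3.560000 − 6.118016·(3.560000 − 3.230000) / (6.118016 − (-5.301733)) = 3.560000 − (2.018945)/(11.419749) = 3.383206
g(3.383206) = -0.275550
s₃ = 3.383206 − (-0.275550)·(3.383206 − 3.560000) / (-0.275550 − 6.118016) = 3.383206 − (0.048716)/(-6.393566) = 3.390825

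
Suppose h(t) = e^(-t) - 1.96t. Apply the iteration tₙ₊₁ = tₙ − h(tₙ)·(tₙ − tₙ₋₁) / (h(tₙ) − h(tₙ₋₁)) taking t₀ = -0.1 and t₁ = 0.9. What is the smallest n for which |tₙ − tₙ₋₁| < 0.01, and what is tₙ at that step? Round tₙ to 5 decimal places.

h(-0.1) = 1.3011709, h(0.9) = -1.3574303
t₂ = 0.9000000 − (-1.3574303)·(1.0000000)/(-2.6586013) = 0.3894194;  |Δ| = 0.5105806
h(0.3894194) = -0.0858118
t₃ = 0.3894194 − (-0.0858118)·(-0.5105806)/(1.2716185) = 0.3549642;  |Δ| = 0.0344552
h(0.3549642) = 0.0054688
t₄ = 0.3549642 − 0.0054688·(-0.0344552)/(0.0912806) = 0.3570284;  |Δ| = 0.0020643
|t₄ − t₃| = 0.0020643 < 0.01

n = 4, tₙ = 0.35703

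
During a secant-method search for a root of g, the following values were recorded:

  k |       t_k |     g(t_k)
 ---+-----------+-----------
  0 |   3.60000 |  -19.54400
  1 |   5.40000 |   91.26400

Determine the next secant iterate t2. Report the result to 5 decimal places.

3.91748

t2 = 5.40000 − 91.26400·(5.40000 − 3.60000) / (91.26400 − (-19.54400))
   = 5.40000 − (164.2752000)/(110.8080000) = 3.9174789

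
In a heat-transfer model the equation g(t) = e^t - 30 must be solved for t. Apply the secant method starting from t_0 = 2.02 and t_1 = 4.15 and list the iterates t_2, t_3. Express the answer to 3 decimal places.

2.876, 3.218

g(2.02) = -22.46168, g(4.15) = 33.43400
t_2 = 4.15000 − 33.43400·(4.15000 − 2.02000) / (33.43400 − (-22.46168)) = 4.15000 − (71.21442)/(55.89568) = 2.87594
g(2.87594) = -12.25790
t_3 = 2.87594 − (-12.25790)·(2.87594 − 4.15000) / (-12.25790 − 33.43400) = 2.87594 − (15.61729)/(-45.69190) = 3.21774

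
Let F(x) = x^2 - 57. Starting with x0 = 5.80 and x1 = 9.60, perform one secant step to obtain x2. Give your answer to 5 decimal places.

F(5.80) = -23.3600000, F(9.60) = 35.1600000
x2 = 9.6000000 − 35.1600000·(9.6000000 − 5.8000000) / (35.1600000 − (-23.3600000)) = 9.6000000 − (133.6080000)/(58.5200000) = 7.3168831

7.31688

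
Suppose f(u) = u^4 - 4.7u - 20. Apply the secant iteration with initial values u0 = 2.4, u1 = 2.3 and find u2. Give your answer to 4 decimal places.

2.3598

f(2.4) = 1.897600, f(2.3) = -2.825900
u2 = 2.300000 − (-2.825900)·(2.300000 − 2.400000) / (-2.825900 − 1.897600) = 2.300000 − (0.282590)/(-4.723500) = 2.359826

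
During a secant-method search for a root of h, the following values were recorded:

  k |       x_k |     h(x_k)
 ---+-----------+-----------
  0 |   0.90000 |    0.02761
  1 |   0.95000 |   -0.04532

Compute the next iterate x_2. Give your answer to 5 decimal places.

0.91893

x_2 = 0.95000 − (-0.04532)·(0.95000 − 0.90000) / (-0.04532 − 0.02761)
   = 0.95000 − (-0.0022660)/(-0.0729300) = 0.9189291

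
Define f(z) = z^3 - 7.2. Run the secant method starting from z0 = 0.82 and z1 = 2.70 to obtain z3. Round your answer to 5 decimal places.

1.77112

f(0.82) = -6.6486320, f(2.70) = 12.4830000
z2 = 2.7000000 − 12.4830000·(2.7000000 − 0.8200000) / (12.4830000 − (-6.6486320)) = 2.7000000 − (23.4680400)/(19.1316320) = 1.4733383
f(1.4733383) = -4.0017865
z3 = 1.4733383 − (-4.0017865)·(1.4733383 − 2.7000000) / (-4.0017865 − 12.4830000) = 1.4733383 − (4.9088382)/(-16.4847865) = 1.7711182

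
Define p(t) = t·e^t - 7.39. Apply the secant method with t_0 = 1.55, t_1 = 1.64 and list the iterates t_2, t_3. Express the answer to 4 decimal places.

p(1.55) = -0.087221, p(1.64) = 1.064478
t_2 = 1.640000 − 1.064478·(1.640000 − 1.550000) / (1.064478 − (-0.087221)) = 1.640000 − (0.095803)/(1.151699) = 1.556816
p(1.556816) = -0.004943
t_3 = 1.556816 − (-0.004943)·(1.556816 − 1.640000) / (-0.004943 − 1.064478) = 1.556816 − (0.000411)/(-1.069421) = 1.557200

1.5568, 1.5572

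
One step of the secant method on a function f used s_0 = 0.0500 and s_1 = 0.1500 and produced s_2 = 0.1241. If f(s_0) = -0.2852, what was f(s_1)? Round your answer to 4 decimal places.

0.0997

The secant line through (0.0500, -0.2852) and (0.1500, f(s_1)) crosses zero at s_2 = 0.1241.
So (0.0500, -0.2852), (0.1500, f(s_1)), (0.1241, 0) are collinear:
f(s_1) = -0.2852 · (0.1500 − 0.1241) / (0.0500 − 0.1241) = -0.2852 · (0.025900)/(-0.074100) = 0.099685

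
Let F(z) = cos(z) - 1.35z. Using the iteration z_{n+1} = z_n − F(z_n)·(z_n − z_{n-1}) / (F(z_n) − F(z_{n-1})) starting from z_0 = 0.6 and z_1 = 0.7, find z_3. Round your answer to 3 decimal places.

F(0.6) = 0.01534, F(0.7) = -0.18016
z_2 = 0.70000 − (-0.18016)·(0.70000 − 0.60000) / (-0.18016 − 0.01534) = 0.70000 − (-0.01802)/(-0.19549) = 0.60784
F(0.60784) = 0.00029
z_3 = 0.60784 − 0.00029·(0.60784 − 0.70000) / (0.00029 − (-0.18016)) = 0.60784 − (-0.00003)/(0.18045) = 0.60799

0.608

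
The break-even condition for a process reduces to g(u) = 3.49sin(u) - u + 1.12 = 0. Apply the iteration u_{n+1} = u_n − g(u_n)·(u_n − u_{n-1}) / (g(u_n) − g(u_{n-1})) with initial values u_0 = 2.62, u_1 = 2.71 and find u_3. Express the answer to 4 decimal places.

2.6786

g(2.62) = 0.238933, g(2.71) = -0.130070
u_2 = 2.710000 − (-0.130070)·(2.710000 − 2.620000) / (-0.130070 − 0.238933) = 2.710000 − (-0.011706)/(-0.369004) = 2.678276
g(2.678276) = 0.001467
u_3 = 2.678276 − 0.001467·(2.678276 − 2.710000) / (0.001467 − (-0.130070)) = 2.678276 − (-0.000047)/(0.131537) = 2.678630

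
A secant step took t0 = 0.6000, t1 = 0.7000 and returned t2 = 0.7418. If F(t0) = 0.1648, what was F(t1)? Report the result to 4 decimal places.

The secant line through (0.6000, 0.1648) and (0.7000, F(t1)) crosses zero at t2 = 0.7418.
So (0.6000, 0.1648), (0.7000, F(t1)), (0.7418, 0) are collinear:
F(t1) = 0.1648 · (0.7000 − 0.7418) / (0.6000 − 0.7418) = 0.1648 · (-0.041800)/(-0.141800) = 0.048580

0.0486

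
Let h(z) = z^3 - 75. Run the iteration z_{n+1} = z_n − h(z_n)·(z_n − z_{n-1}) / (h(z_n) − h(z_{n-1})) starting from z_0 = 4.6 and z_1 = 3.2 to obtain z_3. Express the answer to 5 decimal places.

h(4.6) = 22.3360000, h(3.2) = -42.2320000
z_2 = 3.2000000 − (-42.2320000)·(3.2000000 − 4.6000000) / (-42.2320000 − 22.3360000) = 3.2000000 − (59.1248000)/(-64.5680000) = 4.1156982
h(4.1156982) = -5.2843059
z_3 = 4.1156982 − (-5.2843059)·(4.1156982 − 3.2000000) / (-5.2843059 − (-42.2320000)) = 4.1156982 − (-4.8388292)/(36.9476941) = 4.2466625

4.24666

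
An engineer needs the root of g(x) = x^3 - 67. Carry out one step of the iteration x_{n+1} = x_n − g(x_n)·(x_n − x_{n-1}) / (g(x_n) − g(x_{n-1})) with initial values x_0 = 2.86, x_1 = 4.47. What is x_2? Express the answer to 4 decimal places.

g(2.86) = -43.606344, g(4.47) = 22.314623
x_2 = 4.470000 − 22.314623·(4.470000 − 2.860000) / (22.314623 − (-43.606344)) = 4.470000 − (35.926543)/(65.920967) = 3.925006

3.9250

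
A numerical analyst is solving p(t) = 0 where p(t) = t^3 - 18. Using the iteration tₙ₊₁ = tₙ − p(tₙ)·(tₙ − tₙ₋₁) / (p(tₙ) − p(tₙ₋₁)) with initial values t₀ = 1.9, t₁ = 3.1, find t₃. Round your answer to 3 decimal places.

2.598

p(1.9) = -11.14100, p(3.1) = 11.79100
t₂ = 3.10000 − 11.79100·(3.10000 − 1.90000) / (11.79100 − (-11.14100)) = 3.10000 − (14.14920)/(22.93200) = 2.48299
p(2.48299) = -2.69171
t₃ = 2.48299 − (-2.69171)·(2.48299 − 3.10000) / (-2.69171 − 11.79100) = 2.48299 − (1.66081)/(-14.48271) = 2.59767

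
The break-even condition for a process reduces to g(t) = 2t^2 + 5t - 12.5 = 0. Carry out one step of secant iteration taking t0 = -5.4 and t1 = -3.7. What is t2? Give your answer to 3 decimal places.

-3.974

g(-5.4) = 18.82000, g(-3.7) = -3.62000
t2 = -3.70000 − (-3.62000)·(-3.70000 − (-5.40000)) / (-3.62000 − 18.82000) = -3.70000 − (-6.15400)/(-22.44000) = -3.97424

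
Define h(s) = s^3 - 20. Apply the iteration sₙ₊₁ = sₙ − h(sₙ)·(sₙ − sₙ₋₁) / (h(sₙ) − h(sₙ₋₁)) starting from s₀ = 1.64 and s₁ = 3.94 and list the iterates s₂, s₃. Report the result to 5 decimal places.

h(1.64) = -15.5890560, h(3.94) = 41.1629840
s₂ = 3.9400000 − 41.1629840·(3.9400000 − 1.6400000) / (41.1629840 − (-15.5890560)) = 3.9400000 − (94.6748632)/(56.7520400) = 2.2717804
h(2.2717804) = -8.2753721
s₃ = 2.2717804 − (-8.2753721)·(2.2717804 − 3.9400000) / (-8.2753721 − 41.1629840) = 2.2717804 − (13.8051376)/(-49.4383561) = 2.5510199

2.27178, 2.55102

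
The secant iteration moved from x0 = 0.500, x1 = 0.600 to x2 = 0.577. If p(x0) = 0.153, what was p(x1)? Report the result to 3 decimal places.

The secant line through (0.500, 0.153) and (0.600, p(x1)) crosses zero at x2 = 0.577.
So (0.500, 0.153), (0.600, p(x1)), (0.577, 0) are collinear:
p(x1) = 0.153 · (0.600 − 0.577) / (0.500 − 0.577) = 0.153 · (0.02300)/(-0.07700) = -0.04570

-0.046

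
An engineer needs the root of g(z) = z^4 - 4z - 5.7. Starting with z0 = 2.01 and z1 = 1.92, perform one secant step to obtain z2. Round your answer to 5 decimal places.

1.91205

g(2.01) = 2.5824080, g(1.92) = 0.2095450
z2 = 1.9200000 − 0.2095450·(1.9200000 − 2.0100000) / (0.2095450 − 2.5824080) = 1.9200000 − (-0.0188590)/(-2.3728630) = 1.9120522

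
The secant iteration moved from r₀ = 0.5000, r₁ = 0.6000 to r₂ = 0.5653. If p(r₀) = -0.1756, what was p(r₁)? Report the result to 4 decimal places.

The secant line through (0.5000, -0.1756) and (0.6000, p(r₁)) crosses zero at r₂ = 0.5653.
So (0.5000, -0.1756), (0.6000, p(r₁)), (0.5653, 0) are collinear:
p(r₁) = -0.1756 · (0.6000 − 0.5653) / (0.5000 − 0.5653) = -0.1756 · (0.034700)/(-0.065300) = 0.093313

0.0933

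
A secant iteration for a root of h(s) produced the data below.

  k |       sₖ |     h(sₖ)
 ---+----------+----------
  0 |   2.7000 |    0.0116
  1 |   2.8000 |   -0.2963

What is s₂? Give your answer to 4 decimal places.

s₂ = 2.8000 − (-0.2963)·(2.8000 − 2.7000) / (-0.2963 − 0.0116)
   = 2.8000 − (-0.029630)/(-0.307900) = 2.703767

2.7038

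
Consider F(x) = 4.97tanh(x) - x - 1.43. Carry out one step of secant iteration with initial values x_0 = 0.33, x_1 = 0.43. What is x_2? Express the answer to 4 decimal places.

0.3834

F(0.33) = -0.176952, F(0.43) = 0.154447
x_2 = 0.430000 − 0.154447·(0.430000 − 0.330000) / (0.154447 − (-0.176952)) = 0.430000 − (0.015445)/(0.331399) = 0.383395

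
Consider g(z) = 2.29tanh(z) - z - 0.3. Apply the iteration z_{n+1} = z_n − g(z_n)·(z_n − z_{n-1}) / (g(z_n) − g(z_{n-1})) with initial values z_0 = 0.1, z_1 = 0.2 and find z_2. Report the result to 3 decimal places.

0.239

g(0.1) = -0.17176, g(0.2) = -0.04801
z_2 = 0.20000 − (-0.04801)·(0.20000 − 0.10000) / (-0.04801 − (-0.17176)) = 0.20000 − (-0.00480)/(0.12375) = 0.23880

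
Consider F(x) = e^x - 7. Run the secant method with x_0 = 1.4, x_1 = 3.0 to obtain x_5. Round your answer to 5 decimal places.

1.94504

F(1.4) = -2.9448000, F(3.0) = 13.0855369
x_2 = 3.0000000 − 13.0855369·(3.0000000 − 1.4000000) / (13.0855369 − (-2.9448000)) = 3.0000000 − (20.9368591)/(16.0303370) = 1.6939227
F(1.6939227) = -1.5592185
x_3 = 1.6939227 − (-1.5592185)·(1.6939227 − 3.0000000) / (-1.5592185 − 13.0855369) = 1.6939227 − (2.0364599)/(-14.6447554) = 1.8329800
F(1.8329800) = -0.7475087
x_4 = 1.8329800 − (-0.7475087)·(1.8329800 − 1.6939227) / (-0.7475087 − (-1.5592185)) = 1.8329800 − (-0.1039465)/(0.8117098) = 1.9610387
F(1.9610387) = 0.1067052
x_5 = 1.9610387 − 0.1067052·(1.9610387 − 1.8329800) / (0.1067052 − (-0.7475087)) = 1.9610387 − (0.0136645)/(0.8542139) = 1.9450421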